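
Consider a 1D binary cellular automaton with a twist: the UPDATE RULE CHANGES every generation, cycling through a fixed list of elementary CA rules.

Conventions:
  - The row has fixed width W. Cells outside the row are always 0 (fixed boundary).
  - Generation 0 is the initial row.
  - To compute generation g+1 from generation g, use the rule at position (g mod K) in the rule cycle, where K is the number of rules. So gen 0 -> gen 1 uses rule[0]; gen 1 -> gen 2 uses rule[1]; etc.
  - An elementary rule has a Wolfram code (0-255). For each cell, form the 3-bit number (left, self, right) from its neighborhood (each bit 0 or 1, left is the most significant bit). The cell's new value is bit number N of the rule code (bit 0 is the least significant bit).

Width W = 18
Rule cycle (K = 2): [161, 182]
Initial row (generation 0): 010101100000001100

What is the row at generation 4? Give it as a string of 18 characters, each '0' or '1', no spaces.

Gen 0: 010101100000001100
Gen 1 (rule 161): 001010001111100001
Gen 2 (rule 182): 011111010111010011
Gen 3 (rule 161): 001110101010100000
Gen 4 (rule 182): 010101111111110000

Answer: 010101111111110000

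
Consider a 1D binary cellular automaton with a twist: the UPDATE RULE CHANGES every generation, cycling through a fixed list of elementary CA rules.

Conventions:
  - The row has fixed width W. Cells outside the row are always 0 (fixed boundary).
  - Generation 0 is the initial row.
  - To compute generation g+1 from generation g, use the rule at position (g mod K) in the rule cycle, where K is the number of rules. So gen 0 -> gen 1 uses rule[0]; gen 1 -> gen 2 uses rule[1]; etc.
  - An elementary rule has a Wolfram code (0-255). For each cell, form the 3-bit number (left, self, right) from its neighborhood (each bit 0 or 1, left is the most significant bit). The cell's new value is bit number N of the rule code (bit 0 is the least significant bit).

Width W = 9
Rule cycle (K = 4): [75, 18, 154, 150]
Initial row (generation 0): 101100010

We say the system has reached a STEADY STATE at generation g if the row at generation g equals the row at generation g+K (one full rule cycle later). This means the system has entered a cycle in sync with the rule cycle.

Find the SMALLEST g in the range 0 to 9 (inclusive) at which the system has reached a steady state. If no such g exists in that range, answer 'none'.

Gen 0: 101100010
Gen 1 (rule 75): 001101100
Gen 2 (rule 18): 010000010
Gen 3 (rule 154): 101000101
Gen 4 (rule 150): 101101101
Gen 5 (rule 75): 001101100
Gen 6 (rule 18): 010000010
Gen 7 (rule 154): 101000101
Gen 8 (rule 150): 101101101
Gen 9 (rule 75): 001101100
Gen 10 (rule 18): 010000010
Gen 11 (rule 154): 101000101
Gen 12 (rule 150): 101101101
Gen 13 (rule 75): 001101100

Answer: 1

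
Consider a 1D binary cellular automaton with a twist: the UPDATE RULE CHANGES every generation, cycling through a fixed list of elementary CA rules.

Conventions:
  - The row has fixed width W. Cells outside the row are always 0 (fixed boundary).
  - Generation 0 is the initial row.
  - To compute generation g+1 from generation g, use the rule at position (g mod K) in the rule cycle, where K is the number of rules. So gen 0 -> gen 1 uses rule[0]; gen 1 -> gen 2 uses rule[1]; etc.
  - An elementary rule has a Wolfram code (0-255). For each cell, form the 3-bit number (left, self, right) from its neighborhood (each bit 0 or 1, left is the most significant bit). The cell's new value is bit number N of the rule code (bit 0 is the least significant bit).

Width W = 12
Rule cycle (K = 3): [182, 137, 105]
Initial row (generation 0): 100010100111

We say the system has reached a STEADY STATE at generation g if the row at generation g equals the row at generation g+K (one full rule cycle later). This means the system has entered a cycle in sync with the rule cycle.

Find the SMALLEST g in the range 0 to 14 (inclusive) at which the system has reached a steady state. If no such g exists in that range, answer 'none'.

Gen 0: 100010100111
Gen 1 (rule 182): 110111111010
Gen 2 (rule 137): 100111110000
Gen 3 (rule 105): 000100010111
Gen 4 (rule 182): 001110111010
Gen 5 (rule 137): 101100110000
Gen 6 (rule 105): 011100110111
Gen 7 (rule 182): 101011001010
Gen 8 (rule 137): 000010000000
Gen 9 (rule 105): 111000111111
Gen 10 (rule 182): 010101011110
Gen 11 (rule 137): 000000011100
Gen 12 (rule 105): 111111010101
Gen 13 (rule 182): 011110111111
Gen 14 (rule 137): 011100111110
Gen 15 (rule 105): 010100100010
Gen 16 (rule 182): 111111110111
Gen 17 (rule 137): 111111100110

Answer: none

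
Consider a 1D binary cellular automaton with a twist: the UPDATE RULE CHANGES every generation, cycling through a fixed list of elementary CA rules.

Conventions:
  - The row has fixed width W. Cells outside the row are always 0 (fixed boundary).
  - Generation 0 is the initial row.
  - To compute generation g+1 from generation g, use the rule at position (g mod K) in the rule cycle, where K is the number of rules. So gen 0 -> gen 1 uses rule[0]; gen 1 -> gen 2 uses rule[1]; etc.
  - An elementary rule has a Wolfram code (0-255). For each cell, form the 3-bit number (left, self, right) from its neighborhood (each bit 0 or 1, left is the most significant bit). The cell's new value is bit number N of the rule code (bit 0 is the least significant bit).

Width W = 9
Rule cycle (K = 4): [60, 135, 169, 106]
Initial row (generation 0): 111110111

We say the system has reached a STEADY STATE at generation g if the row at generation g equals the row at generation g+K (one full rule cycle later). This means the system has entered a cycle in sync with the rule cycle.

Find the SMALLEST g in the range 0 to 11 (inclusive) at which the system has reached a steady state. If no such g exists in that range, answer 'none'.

Answer: none

Derivation:
Gen 0: 111110111
Gen 1 (rule 60): 100001100
Gen 2 (rule 135): 101110001
Gen 3 (rule 169): 011100100
Gen 4 (rule 106): 110101000
Gen 5 (rule 60): 101111100
Gen 6 (rule 135): 100111001
Gen 7 (rule 169): 000110000
Gen 8 (rule 106): 001110000
Gen 9 (rule 60): 001001000
Gen 10 (rule 135): 111011011
Gen 11 (rule 169): 110110110
Gen 12 (rule 106): 111111110
Gen 13 (rule 60): 100000001
Gen 14 (rule 135): 101111111
Gen 15 (rule 169): 011111110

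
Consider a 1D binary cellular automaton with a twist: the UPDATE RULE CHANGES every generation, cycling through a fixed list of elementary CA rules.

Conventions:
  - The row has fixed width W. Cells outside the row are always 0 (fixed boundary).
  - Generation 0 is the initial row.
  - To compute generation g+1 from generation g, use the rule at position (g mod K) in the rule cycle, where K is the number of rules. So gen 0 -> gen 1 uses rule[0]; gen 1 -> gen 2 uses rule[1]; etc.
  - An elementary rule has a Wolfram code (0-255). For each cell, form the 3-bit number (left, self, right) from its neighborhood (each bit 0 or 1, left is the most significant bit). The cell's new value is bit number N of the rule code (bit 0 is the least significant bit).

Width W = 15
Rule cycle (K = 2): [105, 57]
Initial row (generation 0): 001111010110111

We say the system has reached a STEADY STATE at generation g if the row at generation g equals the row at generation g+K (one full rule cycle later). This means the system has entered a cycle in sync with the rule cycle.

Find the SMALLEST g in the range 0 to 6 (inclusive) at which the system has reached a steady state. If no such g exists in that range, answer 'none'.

Gen 0: 001111010110111
Gen 1 (rule 105): 101001101111101
Gen 2 (rule 57): 010101011000010
Gen 3 (rule 105): 001010111011000
Gen 4 (rule 57): 100101100110111
Gen 5 (rule 105): 000011100111101
Gen 6 (rule 57): 111010010100010
Gen 7 (rule 105): 101100001001000
Gen 8 (rule 57): 011011100100111

Answer: none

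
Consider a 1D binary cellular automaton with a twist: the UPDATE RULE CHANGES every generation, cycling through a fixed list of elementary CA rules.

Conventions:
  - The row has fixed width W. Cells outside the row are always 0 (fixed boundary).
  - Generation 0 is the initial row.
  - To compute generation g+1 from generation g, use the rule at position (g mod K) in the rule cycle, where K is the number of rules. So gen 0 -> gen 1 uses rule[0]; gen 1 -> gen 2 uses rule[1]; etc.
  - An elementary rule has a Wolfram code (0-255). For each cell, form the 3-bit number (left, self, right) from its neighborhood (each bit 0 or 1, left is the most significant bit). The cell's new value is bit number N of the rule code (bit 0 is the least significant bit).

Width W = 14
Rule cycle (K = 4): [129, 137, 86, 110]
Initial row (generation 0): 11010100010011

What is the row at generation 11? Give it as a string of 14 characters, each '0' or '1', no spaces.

Answer: 10000111010110

Derivation:
Gen 0: 11010100010011
Gen 1 (rule 129): 00000001000000
Gen 2 (rule 137): 11111100011111
Gen 3 (rule 86): 00000110100001
Gen 4 (rule 110): 00001111100011
Gen 5 (rule 129): 11100111001000
Gen 6 (rule 137): 11000110000011
Gen 7 (rule 86): 01101011000101
Gen 8 (rule 110): 11111111001111
Gen 9 (rule 129): 01111110000110
Gen 10 (rule 137): 01111100110100
Gen 11 (rule 86): 10000111010110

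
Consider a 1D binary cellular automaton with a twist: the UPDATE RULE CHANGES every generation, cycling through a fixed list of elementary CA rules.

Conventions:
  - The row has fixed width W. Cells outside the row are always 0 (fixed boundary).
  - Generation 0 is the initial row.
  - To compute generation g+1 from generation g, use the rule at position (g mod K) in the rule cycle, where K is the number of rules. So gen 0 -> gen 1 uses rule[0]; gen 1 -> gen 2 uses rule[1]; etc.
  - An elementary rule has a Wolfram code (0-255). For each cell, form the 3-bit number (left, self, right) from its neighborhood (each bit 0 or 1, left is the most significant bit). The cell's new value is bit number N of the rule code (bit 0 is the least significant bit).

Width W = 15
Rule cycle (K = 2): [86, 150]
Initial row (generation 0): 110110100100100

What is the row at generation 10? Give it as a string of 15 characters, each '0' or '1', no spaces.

Answer: 010000110000001

Derivation:
Gen 0: 110110100100100
Gen 1 (rule 86): 010010111111110
Gen 2 (rule 150): 111110011111101
Gen 3 (rule 86): 000011100000101
Gen 4 (rule 150): 000101010001101
Gen 5 (rule 86): 001101011010101
Gen 6 (rule 150): 010001000010101
Gen 7 (rule 86): 111011100110101
Gen 8 (rule 150): 010001011000101
Gen 9 (rule 86): 111011001101101
Gen 10 (rule 150): 010000110000001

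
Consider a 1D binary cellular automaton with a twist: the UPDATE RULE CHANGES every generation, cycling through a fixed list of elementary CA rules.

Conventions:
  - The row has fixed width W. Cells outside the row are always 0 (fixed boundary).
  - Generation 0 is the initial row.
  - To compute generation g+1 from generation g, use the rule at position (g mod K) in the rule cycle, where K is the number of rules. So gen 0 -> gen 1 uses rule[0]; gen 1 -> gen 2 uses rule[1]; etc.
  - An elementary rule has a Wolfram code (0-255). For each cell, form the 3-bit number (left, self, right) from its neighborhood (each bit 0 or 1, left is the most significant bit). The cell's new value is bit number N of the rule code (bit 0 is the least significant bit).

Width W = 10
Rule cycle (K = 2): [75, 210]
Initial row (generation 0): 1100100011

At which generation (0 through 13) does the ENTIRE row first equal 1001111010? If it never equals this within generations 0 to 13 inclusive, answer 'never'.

Answer: never

Derivation:
Gen 0: 1100100011
Gen 1 (rule 75): 1101001111
Gen 2 (rule 210): 0100110111
Gen 3 (rule 75): 1001110101
Gen 4 (rule 210): 0110110000
Gen 5 (rule 75): 1110110111
Gen 6 (rule 210): 0110010011
Gen 7 (rule 75): 1110100111
Gen 8 (rule 210): 0110011011
Gen 9 (rule 75): 1110111011
Gen 10 (rule 210): 0110011001
Gen 11 (rule 75): 1110111010
Gen 12 (rule 210): 0110011001
Gen 13 (rule 75): 1110111010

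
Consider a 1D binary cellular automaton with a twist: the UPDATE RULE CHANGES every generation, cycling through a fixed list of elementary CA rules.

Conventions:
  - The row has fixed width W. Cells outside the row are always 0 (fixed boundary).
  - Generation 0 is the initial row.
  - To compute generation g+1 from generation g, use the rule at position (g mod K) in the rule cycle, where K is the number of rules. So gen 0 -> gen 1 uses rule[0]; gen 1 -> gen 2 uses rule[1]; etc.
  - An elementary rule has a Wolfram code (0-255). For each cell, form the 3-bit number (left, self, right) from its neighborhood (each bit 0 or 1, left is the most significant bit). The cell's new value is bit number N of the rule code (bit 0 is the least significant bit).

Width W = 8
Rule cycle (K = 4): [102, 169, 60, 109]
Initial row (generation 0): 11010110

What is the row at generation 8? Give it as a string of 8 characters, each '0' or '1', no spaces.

Gen 0: 11010110
Gen 1 (rule 102): 01111010
Gen 2 (rule 169): 01110100
Gen 3 (rule 60): 01001110
Gen 4 (rule 109): 01001010
Gen 5 (rule 102): 11011110
Gen 6 (rule 169): 10111100
Gen 7 (rule 60): 11100010
Gen 8 (rule 109): 10101010

Answer: 10101010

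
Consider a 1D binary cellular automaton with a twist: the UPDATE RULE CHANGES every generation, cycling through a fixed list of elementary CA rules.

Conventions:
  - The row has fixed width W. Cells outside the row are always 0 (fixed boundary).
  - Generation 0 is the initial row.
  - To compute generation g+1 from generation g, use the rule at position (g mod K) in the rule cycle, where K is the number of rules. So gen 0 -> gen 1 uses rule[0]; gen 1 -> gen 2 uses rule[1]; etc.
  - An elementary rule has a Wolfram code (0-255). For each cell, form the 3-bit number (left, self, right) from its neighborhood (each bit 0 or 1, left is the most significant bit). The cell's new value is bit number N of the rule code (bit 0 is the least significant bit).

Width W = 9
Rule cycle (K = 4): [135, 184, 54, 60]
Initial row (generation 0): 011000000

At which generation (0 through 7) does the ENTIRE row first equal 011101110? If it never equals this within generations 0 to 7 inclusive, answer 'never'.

Gen 0: 011000000
Gen 1 (rule 135): 100011111
Gen 2 (rule 184): 010011110
Gen 3 (rule 54): 111100001
Gen 4 (rule 60): 100010001
Gen 5 (rule 135): 101110111
Gen 6 (rule 184): 011101110
Gen 7 (rule 54): 100010001

Answer: 6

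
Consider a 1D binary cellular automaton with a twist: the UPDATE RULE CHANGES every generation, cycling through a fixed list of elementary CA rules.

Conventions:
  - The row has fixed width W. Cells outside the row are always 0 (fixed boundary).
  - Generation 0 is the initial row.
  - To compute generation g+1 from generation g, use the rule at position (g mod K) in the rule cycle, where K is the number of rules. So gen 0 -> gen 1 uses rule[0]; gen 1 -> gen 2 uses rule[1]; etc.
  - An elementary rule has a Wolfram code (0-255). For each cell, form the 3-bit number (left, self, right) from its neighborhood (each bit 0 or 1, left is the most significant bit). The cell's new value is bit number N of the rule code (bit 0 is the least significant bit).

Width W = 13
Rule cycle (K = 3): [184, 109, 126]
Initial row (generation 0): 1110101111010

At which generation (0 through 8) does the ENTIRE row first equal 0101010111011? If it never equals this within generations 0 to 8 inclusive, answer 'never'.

Gen 0: 1110101111010
Gen 1 (rule 184): 1101011110101
Gen 2 (rule 109): 1111110011111
Gen 3 (rule 126): 1000011110001
Gen 4 (rule 184): 0100011101000
Gen 5 (rule 109): 0101010111011
Gen 6 (rule 126): 1111111101111
Gen 7 (rule 184): 1111111011110
Gen 8 (rule 109): 1000001110010

Answer: 5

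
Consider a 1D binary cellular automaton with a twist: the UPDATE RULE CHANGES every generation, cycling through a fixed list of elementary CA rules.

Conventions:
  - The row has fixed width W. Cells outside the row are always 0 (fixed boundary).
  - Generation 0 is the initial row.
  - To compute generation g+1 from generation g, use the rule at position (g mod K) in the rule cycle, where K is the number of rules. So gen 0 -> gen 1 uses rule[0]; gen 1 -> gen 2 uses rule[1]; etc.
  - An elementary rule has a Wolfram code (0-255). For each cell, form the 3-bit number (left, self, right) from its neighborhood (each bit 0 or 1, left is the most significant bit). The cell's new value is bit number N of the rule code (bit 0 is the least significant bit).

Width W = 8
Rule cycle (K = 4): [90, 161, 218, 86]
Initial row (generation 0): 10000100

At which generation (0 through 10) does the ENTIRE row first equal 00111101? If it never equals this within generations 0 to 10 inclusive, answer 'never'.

Answer: never

Derivation:
Gen 0: 10000100
Gen 1 (rule 90): 01001010
Gen 2 (rule 161): 00000100
Gen 3 (rule 218): 00001010
Gen 4 (rule 86): 00011011
Gen 5 (rule 90): 00111011
Gen 6 (rule 161): 10010100
Gen 7 (rule 218): 01100010
Gen 8 (rule 86): 10110111
Gen 9 (rule 90): 00110101
Gen 10 (rule 161): 10001010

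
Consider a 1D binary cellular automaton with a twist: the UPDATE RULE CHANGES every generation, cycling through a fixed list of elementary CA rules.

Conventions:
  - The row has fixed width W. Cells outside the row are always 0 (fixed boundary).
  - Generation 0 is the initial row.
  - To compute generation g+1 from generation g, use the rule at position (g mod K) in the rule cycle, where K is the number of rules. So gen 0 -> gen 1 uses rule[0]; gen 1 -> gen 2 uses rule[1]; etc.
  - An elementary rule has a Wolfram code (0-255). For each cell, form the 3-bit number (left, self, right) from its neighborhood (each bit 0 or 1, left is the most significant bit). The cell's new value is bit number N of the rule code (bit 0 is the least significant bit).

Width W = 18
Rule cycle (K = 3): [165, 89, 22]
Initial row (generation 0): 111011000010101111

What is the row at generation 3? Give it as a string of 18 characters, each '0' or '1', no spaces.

Gen 0: 111011000010101111
Gen 1 (rule 165): 010100011011110110
Gen 2 (rule 89): 000011011010010111
Gen 3 (rule 22): 000100000011110000

Answer: 000100000011110000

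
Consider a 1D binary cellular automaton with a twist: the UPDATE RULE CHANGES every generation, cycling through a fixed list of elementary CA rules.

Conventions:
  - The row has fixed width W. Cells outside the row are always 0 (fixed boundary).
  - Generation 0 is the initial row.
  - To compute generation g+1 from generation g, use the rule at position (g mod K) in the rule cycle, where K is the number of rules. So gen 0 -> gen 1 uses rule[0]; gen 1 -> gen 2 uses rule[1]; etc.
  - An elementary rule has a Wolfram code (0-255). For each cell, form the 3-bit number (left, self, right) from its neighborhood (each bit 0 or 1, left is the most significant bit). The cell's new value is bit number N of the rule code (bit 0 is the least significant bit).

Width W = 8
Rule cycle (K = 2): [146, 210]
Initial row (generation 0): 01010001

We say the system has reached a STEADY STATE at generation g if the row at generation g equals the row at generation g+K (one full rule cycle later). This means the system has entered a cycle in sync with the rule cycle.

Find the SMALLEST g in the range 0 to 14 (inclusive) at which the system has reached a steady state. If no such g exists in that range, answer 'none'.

Gen 0: 01010001
Gen 1 (rule 146): 10001010
Gen 2 (rule 210): 01010001
Gen 3 (rule 146): 10001010
Gen 4 (rule 210): 01010001
Gen 5 (rule 146): 10001010
Gen 6 (rule 210): 01010001
Gen 7 (rule 146): 10001010
Gen 8 (rule 210): 01010001
Gen 9 (rule 146): 10001010
Gen 10 (rule 210): 01010001
Gen 11 (rule 146): 10001010
Gen 12 (rule 210): 01010001
Gen 13 (rule 146): 10001010
Gen 14 (rule 210): 01010001
Gen 15 (rule 146): 10001010
Gen 16 (rule 210): 01010001

Answer: 0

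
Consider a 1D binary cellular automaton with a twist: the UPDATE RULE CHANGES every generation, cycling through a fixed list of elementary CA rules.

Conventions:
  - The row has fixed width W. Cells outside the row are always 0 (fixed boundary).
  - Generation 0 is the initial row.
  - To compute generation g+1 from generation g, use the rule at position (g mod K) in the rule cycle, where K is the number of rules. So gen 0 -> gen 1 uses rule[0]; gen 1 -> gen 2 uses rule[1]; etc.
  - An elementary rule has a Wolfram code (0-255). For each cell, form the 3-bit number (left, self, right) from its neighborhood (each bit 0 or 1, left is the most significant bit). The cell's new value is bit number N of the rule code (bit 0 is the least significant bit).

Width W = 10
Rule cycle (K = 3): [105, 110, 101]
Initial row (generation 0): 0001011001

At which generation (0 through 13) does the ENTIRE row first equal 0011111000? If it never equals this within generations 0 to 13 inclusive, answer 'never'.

Gen 0: 0001011001
Gen 1 (rule 105): 1100111000
Gen 2 (rule 110): 1101101000
Gen 3 (rule 101): 0110111011
Gen 4 (rule 105): 0111101111
Gen 5 (rule 110): 1100111001
Gen 6 (rule 101): 0100001001
Gen 7 (rule 105): 0001100000
Gen 8 (rule 110): 0011100000
Gen 9 (rule 101): 1000101111
Gen 10 (rule 105): 0010011001
Gen 11 (rule 110): 0110111011
Gen 12 (rule 101): 0011001101
Gen 13 (rule 105): 1011001110

Answer: never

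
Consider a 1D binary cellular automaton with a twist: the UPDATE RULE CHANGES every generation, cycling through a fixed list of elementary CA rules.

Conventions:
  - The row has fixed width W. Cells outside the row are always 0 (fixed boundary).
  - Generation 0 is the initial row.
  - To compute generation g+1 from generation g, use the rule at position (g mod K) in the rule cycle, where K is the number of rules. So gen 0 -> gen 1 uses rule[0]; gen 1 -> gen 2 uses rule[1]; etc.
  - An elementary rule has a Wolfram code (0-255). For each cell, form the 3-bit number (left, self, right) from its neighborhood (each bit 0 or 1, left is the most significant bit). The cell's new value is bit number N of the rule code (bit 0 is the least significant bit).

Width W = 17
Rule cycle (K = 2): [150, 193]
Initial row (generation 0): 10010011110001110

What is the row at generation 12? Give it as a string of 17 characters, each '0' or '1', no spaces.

Gen 0: 10010011110001110
Gen 1 (rule 150): 11111101101010101
Gen 2 (rule 193): 01111100100000000
Gen 3 (rule 150): 10111011110000000
Gen 4 (rule 193): 00011001110111111
Gen 5 (rule 150): 00100110100011110
Gen 6 (rule 193): 10000010001001110
Gen 7 (rule 150): 11000111011110101
Gen 8 (rule 193): 01010011001110000
Gen 9 (rule 150): 11011100110101000
Gen 10 (rule 193): 01001100010000011
Gen 11 (rule 150): 11110010111000100
Gen 12 (rule 193): 01110000011010001

Answer: 01110000011010001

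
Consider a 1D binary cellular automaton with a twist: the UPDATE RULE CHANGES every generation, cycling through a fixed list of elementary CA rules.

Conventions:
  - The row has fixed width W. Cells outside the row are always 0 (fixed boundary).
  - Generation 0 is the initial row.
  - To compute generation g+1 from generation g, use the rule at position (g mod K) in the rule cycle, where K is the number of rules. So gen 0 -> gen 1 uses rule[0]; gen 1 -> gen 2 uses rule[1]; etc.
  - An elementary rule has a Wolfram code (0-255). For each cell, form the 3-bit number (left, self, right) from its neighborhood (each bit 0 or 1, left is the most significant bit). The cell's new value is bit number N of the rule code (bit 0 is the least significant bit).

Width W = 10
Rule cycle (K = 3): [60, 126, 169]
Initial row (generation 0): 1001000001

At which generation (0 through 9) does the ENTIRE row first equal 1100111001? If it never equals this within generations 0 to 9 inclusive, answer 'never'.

Answer: never

Derivation:
Gen 0: 1001000001
Gen 1 (rule 60): 1101100001
Gen 2 (rule 126): 1111110011
Gen 3 (rule 169): 1111100010
Gen 4 (rule 60): 1000010011
Gen 5 (rule 126): 1100111111
Gen 6 (rule 169): 1000111110
Gen 7 (rule 60): 1100100001
Gen 8 (rule 126): 1111110011
Gen 9 (rule 169): 1111100010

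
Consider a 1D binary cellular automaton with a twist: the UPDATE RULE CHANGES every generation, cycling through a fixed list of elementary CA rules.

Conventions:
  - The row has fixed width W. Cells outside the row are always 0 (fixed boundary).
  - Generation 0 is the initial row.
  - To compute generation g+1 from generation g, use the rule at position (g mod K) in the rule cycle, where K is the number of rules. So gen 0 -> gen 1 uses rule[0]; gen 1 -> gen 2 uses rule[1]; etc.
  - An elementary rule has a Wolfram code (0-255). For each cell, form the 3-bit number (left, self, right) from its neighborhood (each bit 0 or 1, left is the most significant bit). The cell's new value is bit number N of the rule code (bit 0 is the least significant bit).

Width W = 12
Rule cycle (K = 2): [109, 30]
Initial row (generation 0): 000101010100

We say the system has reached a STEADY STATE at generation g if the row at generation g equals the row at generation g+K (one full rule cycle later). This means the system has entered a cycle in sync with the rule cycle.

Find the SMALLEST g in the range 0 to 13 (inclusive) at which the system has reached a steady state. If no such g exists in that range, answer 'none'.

Gen 0: 000101010100
Gen 1 (rule 109): 110111111101
Gen 2 (rule 30): 100100000001
Gen 3 (rule 109): 100101111101
Gen 4 (rule 30): 111101000001
Gen 5 (rule 109): 100111011101
Gen 6 (rule 30): 111100010001
Gen 7 (rule 109): 100101010101
Gen 8 (rule 30): 111101010101
Gen 9 (rule 109): 100111111111
Gen 10 (rule 30): 111100000000
Gen 11 (rule 109): 100101111111
Gen 12 (rule 30): 111101000000
Gen 13 (rule 109): 100111011111
Gen 14 (rule 30): 111100010000
Gen 15 (rule 109): 100101010111

Answer: none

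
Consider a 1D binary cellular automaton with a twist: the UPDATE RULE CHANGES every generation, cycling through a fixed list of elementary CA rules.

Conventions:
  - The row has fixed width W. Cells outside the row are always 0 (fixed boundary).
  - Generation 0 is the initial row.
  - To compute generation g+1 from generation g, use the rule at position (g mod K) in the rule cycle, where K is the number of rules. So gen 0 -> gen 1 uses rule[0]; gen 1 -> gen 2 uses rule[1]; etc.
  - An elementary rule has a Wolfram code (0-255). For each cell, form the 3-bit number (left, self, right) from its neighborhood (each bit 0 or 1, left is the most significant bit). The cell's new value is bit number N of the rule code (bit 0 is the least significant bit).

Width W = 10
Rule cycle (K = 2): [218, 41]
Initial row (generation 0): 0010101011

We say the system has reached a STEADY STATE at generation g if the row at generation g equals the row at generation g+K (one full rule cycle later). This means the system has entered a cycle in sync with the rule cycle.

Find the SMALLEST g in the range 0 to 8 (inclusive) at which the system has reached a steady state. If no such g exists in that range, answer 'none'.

Answer: none

Derivation:
Gen 0: 0010101011
Gen 1 (rule 218): 0100000011
Gen 2 (rule 41): 0001111010
Gen 3 (rule 218): 0011111001
Gen 4 (rule 41): 1010000000
Gen 5 (rule 218): 0001000000
Gen 6 (rule 41): 1100011111
Gen 7 (rule 218): 1110111111
Gen 8 (rule 41): 1001100000
Gen 9 (rule 218): 0111110000
Gen 10 (rule 41): 0100000111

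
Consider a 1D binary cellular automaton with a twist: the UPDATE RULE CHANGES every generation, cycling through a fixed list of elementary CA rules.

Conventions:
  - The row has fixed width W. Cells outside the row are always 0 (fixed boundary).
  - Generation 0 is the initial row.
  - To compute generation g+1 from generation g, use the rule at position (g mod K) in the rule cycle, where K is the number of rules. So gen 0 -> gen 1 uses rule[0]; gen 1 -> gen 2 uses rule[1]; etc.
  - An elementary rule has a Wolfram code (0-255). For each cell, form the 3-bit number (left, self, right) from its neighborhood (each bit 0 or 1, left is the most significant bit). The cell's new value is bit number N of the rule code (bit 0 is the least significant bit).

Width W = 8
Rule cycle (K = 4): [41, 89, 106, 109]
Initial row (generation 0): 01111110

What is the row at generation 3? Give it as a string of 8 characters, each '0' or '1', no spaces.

Answer: 01100001

Derivation:
Gen 0: 01111110
Gen 1 (rule 41): 01000000
Gen 2 (rule 89): 00111111
Gen 3 (rule 106): 01100001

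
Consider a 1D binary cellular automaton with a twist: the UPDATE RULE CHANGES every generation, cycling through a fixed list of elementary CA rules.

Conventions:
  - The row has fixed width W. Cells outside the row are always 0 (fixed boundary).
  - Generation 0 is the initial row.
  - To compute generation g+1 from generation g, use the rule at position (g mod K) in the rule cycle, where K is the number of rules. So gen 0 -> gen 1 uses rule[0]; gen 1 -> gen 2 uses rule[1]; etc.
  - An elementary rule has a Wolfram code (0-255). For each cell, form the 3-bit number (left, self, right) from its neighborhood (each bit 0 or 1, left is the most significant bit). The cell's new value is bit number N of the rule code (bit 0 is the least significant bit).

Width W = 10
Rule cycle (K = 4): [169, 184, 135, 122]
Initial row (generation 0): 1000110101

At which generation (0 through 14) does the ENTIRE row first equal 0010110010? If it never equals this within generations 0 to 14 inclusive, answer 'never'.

Gen 0: 1000110101
Gen 1 (rule 169): 0010101010
Gen 2 (rule 184): 0001010101
Gen 3 (rule 135): 1111010101
Gen 4 (rule 122): 1001101010
Gen 5 (rule 169): 0001010100
Gen 6 (rule 184): 0000101010
Gen 7 (rule 135): 1111101010
Gen 8 (rule 122): 1000110101
Gen 9 (rule 169): 0010101010
Gen 10 (rule 184): 0001010101
Gen 11 (rule 135): 1111010101
Gen 12 (rule 122): 1001101010
Gen 13 (rule 169): 0001010100
Gen 14 (rule 184): 0000101010

Answer: never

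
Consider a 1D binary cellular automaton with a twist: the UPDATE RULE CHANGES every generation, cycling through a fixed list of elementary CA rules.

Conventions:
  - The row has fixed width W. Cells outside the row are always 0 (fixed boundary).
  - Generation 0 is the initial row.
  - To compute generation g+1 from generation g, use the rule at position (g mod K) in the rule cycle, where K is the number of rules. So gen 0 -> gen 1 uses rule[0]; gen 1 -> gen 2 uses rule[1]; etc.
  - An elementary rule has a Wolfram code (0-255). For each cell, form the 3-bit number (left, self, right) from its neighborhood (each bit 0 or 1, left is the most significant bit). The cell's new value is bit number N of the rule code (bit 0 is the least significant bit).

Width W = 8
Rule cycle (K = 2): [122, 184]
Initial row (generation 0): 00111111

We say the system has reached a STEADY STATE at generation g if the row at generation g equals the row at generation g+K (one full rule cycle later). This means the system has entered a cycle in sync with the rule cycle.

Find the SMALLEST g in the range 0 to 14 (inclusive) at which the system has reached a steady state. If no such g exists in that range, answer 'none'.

Gen 0: 00111111
Gen 1 (rule 122): 01100001
Gen 2 (rule 184): 01010000
Gen 3 (rule 122): 10101000
Gen 4 (rule 184): 01010100
Gen 5 (rule 122): 10101010
Gen 6 (rule 184): 01010101
Gen 7 (rule 122): 10101010
Gen 8 (rule 184): 01010101
Gen 9 (rule 122): 10101010
Gen 10 (rule 184): 01010101
Gen 11 (rule 122): 10101010
Gen 12 (rule 184): 01010101
Gen 13 (rule 122): 10101010
Gen 14 (rule 184): 01010101
Gen 15 (rule 122): 10101010
Gen 16 (rule 184): 01010101

Answer: 5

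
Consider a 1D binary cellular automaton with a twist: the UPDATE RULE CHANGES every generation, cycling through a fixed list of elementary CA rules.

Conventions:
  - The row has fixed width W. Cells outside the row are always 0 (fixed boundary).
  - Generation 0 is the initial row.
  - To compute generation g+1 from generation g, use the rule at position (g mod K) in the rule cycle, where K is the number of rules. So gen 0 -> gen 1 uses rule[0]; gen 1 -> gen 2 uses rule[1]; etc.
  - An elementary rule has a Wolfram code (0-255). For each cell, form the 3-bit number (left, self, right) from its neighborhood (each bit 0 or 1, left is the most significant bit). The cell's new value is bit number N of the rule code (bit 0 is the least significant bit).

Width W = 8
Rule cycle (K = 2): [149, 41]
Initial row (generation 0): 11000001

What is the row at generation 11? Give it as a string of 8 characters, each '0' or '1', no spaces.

Gen 0: 11000001
Gen 1 (rule 149): 00111101
Gen 2 (rule 41): 10100010
Gen 3 (rule 149): 10111011
Gen 4 (rule 41): 01100110
Gen 5 (rule 149): 00010001
Gen 6 (rule 41): 11000100
Gen 7 (rule 149): 00110111
Gen 8 (rule 41): 10101100
Gen 9 (rule 149): 10100011
Gen 10 (rule 41): 01001010
Gen 11 (rule 149): 01101011

Answer: 01101011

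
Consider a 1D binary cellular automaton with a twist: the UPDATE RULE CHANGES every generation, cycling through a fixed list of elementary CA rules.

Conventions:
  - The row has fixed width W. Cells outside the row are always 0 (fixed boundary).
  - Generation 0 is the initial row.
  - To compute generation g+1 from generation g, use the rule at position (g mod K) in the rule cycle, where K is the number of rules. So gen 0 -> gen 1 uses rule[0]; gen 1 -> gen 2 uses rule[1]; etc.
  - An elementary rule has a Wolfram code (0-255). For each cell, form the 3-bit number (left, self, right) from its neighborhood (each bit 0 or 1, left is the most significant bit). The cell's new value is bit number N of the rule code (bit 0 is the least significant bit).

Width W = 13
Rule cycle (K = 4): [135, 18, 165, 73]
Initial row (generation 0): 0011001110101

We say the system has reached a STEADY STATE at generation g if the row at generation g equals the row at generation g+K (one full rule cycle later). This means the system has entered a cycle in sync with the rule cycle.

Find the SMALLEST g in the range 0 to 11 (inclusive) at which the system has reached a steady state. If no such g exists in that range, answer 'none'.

Gen 0: 0011001110101
Gen 1 (rule 135): 1100010100101
Gen 2 (rule 18): 0010100011000
Gen 3 (rule 165): 1011101000011
Gen 4 (rule 73): 0010100011011
Gen 5 (rule 135): 1110101100000
Gen 6 (rule 18): 0000000010000
Gen 7 (rule 165): 1111111010111
Gen 8 (rule 73): 1000001000101
Gen 9 (rule 135): 1011111011101
Gen 10 (rule 18): 0000000000000
Gen 11 (rule 165): 1111111111111
Gen 12 (rule 73): 1000000000001
Gen 13 (rule 135): 1011111111111
Gen 14 (rule 18): 0000000000000
Gen 15 (rule 165): 1111111111111

Answer: 10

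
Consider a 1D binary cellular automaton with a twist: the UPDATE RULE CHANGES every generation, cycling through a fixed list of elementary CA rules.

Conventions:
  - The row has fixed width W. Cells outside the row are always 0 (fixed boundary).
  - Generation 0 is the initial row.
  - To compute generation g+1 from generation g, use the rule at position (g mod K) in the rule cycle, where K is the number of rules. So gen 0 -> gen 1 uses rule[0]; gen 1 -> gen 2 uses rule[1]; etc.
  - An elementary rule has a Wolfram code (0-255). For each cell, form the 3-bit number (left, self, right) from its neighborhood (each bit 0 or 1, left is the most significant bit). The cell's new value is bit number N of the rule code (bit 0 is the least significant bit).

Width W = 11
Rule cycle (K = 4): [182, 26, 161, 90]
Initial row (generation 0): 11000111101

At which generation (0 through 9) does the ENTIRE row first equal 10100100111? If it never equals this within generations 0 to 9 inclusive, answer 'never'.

Gen 0: 11000111101
Gen 1 (rule 182): 00101011011
Gen 2 (rule 26): 01000010010
Gen 3 (rule 161): 00011000000
Gen 4 (rule 90): 00111100000
Gen 5 (rule 182): 01011010000
Gen 6 (rule 26): 10010001000
Gen 7 (rule 161): 00000100011
Gen 8 (rule 90): 00001010111
Gen 9 (rule 182): 00011111010

Answer: never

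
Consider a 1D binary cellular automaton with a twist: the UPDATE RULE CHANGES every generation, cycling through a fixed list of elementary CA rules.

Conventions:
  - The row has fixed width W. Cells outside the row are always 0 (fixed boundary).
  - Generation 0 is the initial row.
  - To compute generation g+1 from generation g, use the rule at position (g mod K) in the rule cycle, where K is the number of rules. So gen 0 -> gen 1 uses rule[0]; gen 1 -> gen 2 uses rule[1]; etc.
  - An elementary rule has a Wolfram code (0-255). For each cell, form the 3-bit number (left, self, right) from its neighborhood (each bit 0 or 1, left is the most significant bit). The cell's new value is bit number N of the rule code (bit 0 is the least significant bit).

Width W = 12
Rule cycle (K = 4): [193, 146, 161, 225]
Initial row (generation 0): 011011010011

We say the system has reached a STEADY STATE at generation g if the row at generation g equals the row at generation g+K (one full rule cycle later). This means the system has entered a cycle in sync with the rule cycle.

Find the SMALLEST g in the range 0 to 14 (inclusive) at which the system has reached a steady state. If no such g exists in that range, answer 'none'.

Gen 0: 011011010011
Gen 1 (rule 193): 001001000001
Gen 2 (rule 146): 010110100010
Gen 3 (rule 161): 001001001000
Gen 4 (rule 225): 100000000011
Gen 5 (rule 193): 001111111001
Gen 6 (rule 146): 010111110110
Gen 7 (rule 161): 001011101000
Gen 8 (rule 225): 100101110011
Gen 9 (rule 193): 000000110001
Gen 10 (rule 146): 000001001010
Gen 11 (rule 161): 111100000100
Gen 12 (rule 225): 011101110001
Gen 13 (rule 193): 001100110100
Gen 14 (rule 146): 010011000010
Gen 15 (rule 161): 000000011000
Gen 16 (rule 225): 111111001011
Gen 17 (rule 193): 011111000001
Gen 18 (rule 146): 101110100010

Answer: none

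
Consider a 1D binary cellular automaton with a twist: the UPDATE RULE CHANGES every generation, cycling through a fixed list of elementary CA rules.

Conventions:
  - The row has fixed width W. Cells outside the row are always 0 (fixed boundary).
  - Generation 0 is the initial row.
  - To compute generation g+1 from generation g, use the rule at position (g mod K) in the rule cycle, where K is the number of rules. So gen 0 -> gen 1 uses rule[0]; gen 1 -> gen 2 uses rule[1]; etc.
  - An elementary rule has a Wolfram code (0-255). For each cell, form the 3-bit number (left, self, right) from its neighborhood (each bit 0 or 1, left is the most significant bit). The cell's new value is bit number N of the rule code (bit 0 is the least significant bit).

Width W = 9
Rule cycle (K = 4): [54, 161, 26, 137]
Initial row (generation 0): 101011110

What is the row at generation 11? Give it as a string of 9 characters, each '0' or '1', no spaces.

Answer: 101110010

Derivation:
Gen 0: 101011110
Gen 1 (rule 54): 111100001
Gen 2 (rule 161): 011001100
Gen 3 (rule 26): 110111010
Gen 4 (rule 137): 100110000
Gen 5 (rule 54): 111001000
Gen 6 (rule 161): 010000011
Gen 7 (rule 26): 101000110
Gen 8 (rule 137): 000010100
Gen 9 (rule 54): 000111110
Gen 10 (rule 161): 110011100
Gen 11 (rule 26): 101110010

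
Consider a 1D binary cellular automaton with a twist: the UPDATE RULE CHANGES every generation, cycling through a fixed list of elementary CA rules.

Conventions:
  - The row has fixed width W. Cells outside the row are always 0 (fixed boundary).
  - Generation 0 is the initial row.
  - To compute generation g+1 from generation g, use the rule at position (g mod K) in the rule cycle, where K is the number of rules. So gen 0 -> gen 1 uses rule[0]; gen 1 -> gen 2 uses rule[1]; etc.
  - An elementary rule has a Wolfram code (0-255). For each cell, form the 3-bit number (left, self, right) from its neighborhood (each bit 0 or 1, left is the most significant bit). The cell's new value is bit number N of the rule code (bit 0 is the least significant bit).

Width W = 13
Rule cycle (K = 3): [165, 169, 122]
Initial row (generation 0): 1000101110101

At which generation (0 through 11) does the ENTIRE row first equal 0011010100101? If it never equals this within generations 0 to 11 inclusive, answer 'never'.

Answer: 7

Derivation:
Gen 0: 1000101110101
Gen 1 (rule 165): 1010110101111
Gen 2 (rule 169): 0101101011110
Gen 3 (rule 122): 1011110110011
Gen 4 (rule 165): 1101101000000
Gen 5 (rule 169): 1011010011111
Gen 6 (rule 122): 0111101110001
Gen 7 (rule 165): 0011010100101
Gen 8 (rule 169): 1010101000010
Gen 9 (rule 122): 0101010100101
Gen 10 (rule 165): 0111111100111
Gen 11 (rule 169): 0111111000110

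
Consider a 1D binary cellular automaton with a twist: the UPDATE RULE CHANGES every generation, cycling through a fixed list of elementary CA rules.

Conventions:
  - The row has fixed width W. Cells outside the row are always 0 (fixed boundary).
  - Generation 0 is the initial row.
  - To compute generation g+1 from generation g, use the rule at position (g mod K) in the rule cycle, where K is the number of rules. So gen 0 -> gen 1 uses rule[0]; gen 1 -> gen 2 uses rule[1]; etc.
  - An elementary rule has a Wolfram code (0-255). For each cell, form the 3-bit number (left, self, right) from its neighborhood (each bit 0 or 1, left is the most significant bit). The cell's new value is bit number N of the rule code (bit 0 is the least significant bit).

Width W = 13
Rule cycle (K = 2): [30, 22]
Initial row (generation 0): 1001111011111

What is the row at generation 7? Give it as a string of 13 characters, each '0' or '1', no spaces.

Gen 0: 1001111011111
Gen 1 (rule 30): 1111000010000
Gen 2 (rule 22): 0000100111000
Gen 3 (rule 30): 0001111100100
Gen 4 (rule 22): 0010000011110
Gen 5 (rule 30): 0111000110001
Gen 6 (rule 22): 1000101001011
Gen 7 (rule 30): 1101101111010

Answer: 1101101111010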